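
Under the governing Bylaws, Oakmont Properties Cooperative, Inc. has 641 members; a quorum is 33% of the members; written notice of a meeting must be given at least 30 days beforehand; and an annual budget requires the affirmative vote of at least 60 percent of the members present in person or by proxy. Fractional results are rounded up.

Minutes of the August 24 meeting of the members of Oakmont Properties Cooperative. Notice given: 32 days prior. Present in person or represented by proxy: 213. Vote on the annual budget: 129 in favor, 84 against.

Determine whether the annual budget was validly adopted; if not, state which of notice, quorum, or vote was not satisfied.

Notice: 32 days given; 30 required. Satisfied.
Quorum: 33% of 641 = 211.53, rounded up to 212; 213 present. Satisfied.
Vote: requires three-fifths of those present (213); 3/5 of 213 = 127.80, rounded up to 128, so 128 needed; 129 in favor. Satisfied.

Valid — all requirements satisfied.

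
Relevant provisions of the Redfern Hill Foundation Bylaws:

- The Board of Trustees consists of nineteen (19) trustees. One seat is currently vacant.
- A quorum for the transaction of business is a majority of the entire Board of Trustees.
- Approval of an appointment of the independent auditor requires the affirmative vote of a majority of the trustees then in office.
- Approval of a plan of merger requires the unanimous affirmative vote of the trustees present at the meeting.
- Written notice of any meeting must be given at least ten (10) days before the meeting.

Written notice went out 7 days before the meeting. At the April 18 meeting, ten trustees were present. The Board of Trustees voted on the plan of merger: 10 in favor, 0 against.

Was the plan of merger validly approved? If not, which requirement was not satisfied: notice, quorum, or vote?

Invalid — notice requirement not satisfied.

Notice: 7 days given; 10 required (7 < 10). Not satisfied.
Quorum: 10 present; quorum is 10. Satisfied.
Vote: the plan of merger requires the unanimous vote of the trustees present (10). Unanimous means all 10, so 10 affirmative votes are needed; 10 voted in favor. Satisfied.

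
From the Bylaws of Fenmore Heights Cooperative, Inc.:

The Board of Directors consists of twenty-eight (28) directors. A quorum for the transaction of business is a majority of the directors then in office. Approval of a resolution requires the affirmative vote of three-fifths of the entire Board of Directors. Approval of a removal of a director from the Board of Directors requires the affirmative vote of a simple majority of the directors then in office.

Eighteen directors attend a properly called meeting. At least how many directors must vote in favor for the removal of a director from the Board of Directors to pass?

15

The removal of a director from the Board of Directors requires a majority of the directors then in office (28).
A majority of 28 is 15.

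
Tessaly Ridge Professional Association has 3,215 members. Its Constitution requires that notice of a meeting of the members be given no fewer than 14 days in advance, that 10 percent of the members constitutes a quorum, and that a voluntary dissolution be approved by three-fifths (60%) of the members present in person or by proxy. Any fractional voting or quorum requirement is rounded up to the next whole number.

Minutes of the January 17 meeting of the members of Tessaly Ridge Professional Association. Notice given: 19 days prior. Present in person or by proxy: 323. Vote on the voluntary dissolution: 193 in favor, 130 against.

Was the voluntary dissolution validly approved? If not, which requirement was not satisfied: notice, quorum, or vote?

Notice: 19 days given; 14 required. Satisfied.
Quorum: 10% of 3,215 = 321.50, rounded up to 322; 323 present. Satisfied.
Vote: requires three-fifths of those present (323); 3/5 of 323 = 193.80, rounded up to 194, so 194 needed; 193 in favor. Not satisfied.

Invalid — vote requirement not satisfied.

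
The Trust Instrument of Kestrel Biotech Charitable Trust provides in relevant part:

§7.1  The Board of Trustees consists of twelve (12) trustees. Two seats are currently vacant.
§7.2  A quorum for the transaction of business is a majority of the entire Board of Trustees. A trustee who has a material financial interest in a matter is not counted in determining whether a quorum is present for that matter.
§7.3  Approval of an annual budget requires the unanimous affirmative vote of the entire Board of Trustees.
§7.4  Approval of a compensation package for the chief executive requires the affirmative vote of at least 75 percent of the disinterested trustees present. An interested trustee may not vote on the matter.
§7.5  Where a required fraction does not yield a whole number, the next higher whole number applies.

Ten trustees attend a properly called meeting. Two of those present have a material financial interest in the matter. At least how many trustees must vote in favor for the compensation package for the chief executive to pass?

The compensation package for the chief executive requires three-fourths of the disinterested trustees present (10 − 2 = 8).
3/4 of 8 = 6.

6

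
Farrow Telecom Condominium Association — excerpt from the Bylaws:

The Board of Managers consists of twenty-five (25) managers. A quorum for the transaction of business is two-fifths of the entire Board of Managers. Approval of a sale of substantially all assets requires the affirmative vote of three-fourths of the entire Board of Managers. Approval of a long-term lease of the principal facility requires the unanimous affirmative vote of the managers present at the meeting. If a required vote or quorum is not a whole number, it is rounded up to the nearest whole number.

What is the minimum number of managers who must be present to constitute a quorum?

10

2/5 of 25 = 10.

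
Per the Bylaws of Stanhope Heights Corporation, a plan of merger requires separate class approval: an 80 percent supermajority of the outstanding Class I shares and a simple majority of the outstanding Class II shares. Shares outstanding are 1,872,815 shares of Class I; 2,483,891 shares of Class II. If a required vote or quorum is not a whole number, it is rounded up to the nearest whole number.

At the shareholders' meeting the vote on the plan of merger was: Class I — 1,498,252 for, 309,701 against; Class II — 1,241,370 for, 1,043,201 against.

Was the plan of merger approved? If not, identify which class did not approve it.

Not approved — the Class II shares did not give the required vote.

Class I: 4/5 of 1872815 = 1498252; 1,498,252 required, 1,498,252 in favor — approved.
Class II: a majority of 2483891 is 1241946; 1,241,946 required, 1,241,370 in favor — not approved.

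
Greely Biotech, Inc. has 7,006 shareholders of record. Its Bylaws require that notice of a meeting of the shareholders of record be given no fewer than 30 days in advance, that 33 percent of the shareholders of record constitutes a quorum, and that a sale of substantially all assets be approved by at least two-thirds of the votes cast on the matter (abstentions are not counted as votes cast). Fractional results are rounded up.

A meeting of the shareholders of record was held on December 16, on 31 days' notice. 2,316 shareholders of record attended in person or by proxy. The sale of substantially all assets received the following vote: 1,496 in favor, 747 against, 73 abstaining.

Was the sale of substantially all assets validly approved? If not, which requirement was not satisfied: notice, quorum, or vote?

Valid — all requirements satisfied.

Notice: 31 days given; 30 required. Satisfied.
Quorum: 33% of 7,006 = 2,311.98, rounded up to 2,312; 2,316 present. Satisfied.
Vote: requires two-thirds of the votes cast (2,316 − 73 abstaining = 2,243); 2/3 of 2243 = 1495.33, rounded up to 1496, so 1,496 needed; 1,496 in favor. Satisfied.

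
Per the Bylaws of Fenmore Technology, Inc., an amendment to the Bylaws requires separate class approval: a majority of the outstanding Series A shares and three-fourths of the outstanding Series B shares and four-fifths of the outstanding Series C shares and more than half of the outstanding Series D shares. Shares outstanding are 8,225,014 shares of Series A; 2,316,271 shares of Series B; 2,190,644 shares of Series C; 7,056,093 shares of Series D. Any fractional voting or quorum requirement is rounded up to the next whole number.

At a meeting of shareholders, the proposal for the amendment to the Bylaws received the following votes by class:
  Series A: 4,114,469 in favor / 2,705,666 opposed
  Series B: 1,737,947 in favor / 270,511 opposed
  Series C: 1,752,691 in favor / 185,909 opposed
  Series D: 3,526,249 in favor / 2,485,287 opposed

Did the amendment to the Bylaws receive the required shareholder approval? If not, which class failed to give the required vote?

Series A: a majority of 8225014 is 4112508; 4,112,508 required, 4,114,469 in favor — approved.
Series B: 3/4 of 2316271 = 1737203.25, rounded up to 1737204; 1,737,204 required, 1,737,947 in favor — approved.
Series C: 4/5 of 2190644 = 1752515.20, rounded up to 1752516; 1,752,516 required, 1,752,691 in favor — approved.
Series D: a majority of 7056093 is 3528047; 3,528,047 required, 3,526,249 in favor — not approved.

Not approved — the Series D shares did not give the required vote.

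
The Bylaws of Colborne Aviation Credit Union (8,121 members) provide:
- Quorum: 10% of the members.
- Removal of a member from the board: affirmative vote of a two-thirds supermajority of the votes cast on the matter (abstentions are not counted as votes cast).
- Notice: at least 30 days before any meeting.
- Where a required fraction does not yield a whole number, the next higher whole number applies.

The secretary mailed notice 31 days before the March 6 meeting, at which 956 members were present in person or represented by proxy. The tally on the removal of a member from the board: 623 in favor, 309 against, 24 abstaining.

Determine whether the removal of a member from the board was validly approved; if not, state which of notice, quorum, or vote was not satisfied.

Notice: 31 days given; 30 required. Satisfied.
Quorum: 10% of 8,121 = 812.10, rounded up to 813; 956 present. Satisfied.
Vote: requires two-thirds of the votes cast (956 − 24 abstaining = 932); 2/3 of 932 = 621.33, rounded up to 622, so 622 needed; 623 in favor. Satisfied.

Valid — all requirements satisfied.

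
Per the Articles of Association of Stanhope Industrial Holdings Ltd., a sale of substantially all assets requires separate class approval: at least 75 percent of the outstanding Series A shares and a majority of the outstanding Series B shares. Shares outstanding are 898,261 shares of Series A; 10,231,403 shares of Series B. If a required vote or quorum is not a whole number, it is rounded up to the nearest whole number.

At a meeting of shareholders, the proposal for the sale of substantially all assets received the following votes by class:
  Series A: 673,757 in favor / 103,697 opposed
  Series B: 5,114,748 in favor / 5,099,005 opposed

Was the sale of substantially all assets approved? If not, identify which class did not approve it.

Series A: 3/4 of 898261 = 673695.75, rounded up to 673696; 673,696 required, 673,757 in favor — approved.
Series B: a majority of 10231403 is 5115702; 5,115,702 required, 5,114,748 in favor — not approved.

Not approved — the Series B shares did not give the required vote.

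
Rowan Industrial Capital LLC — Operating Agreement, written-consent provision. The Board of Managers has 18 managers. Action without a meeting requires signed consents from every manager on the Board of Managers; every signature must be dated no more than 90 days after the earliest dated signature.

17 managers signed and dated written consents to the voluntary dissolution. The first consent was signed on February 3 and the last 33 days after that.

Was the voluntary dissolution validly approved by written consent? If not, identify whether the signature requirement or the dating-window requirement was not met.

Not effective — insufficient signatures.

Signatures required: the unanimous vote of 18 — unanimous means all 18, so 18 needed; 17 signed. Insufficient.
Dating window: the latest signature is 33 days after the earliest; the limit is 90 days. Within the window.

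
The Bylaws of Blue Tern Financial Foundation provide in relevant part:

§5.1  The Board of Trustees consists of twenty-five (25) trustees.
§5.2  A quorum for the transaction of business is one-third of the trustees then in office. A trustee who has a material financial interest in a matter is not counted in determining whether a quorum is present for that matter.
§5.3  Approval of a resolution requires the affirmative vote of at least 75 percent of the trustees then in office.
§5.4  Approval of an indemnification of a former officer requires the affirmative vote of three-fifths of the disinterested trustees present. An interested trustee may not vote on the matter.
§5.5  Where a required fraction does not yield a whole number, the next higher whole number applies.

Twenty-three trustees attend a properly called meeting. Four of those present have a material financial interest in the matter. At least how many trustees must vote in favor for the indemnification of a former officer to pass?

12

The indemnification of a former officer requires three-fifths of the disinterested trustees present (23 − 4 = 19).
3/5 of 19 = 11.40, rounded up to 12.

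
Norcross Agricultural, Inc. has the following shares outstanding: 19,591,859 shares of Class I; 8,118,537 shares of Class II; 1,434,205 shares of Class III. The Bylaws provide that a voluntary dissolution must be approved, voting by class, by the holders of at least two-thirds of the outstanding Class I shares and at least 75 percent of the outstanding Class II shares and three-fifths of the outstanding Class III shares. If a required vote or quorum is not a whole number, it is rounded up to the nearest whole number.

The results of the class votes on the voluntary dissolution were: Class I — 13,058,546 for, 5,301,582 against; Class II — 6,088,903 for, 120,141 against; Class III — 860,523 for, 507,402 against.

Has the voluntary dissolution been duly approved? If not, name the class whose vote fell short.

Not approved — the Class I shares did not give the required vote.

Class I: 2/3 of 19591859 = 13061239.33, rounded up to 13061240; 13,061,240 required, 13,058,546 in favor — not approved.
Class II: 3/4 of 8118537 = 6088902.75, rounded up to 6088903; 6,088,903 required, 6,088,903 in favor — approved.
Class III: 3/5 of 1434205 = 860523; 860,523 required, 860,523 in favor — approved.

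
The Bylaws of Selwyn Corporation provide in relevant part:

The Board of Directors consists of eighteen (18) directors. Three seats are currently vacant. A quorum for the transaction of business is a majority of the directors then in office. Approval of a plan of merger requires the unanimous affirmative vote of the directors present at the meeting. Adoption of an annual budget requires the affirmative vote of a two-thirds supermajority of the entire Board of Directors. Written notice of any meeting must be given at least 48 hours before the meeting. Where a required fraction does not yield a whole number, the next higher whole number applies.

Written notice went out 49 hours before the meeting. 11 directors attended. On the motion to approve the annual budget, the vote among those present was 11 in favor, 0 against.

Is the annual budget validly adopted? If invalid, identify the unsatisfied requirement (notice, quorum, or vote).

Invalid — vote requirement not satisfied.

Notice: 49 hours given; 48 required (49 ≥ 48). Satisfied.
Quorum: 11 present; quorum is 8. Satisfied.
Vote: the annual budget requires two-thirds of the entire Board of Directors (18). 2/3 of 18 = 12, so 12 affirmative votes are needed; 11 voted in favor. Not satisfied.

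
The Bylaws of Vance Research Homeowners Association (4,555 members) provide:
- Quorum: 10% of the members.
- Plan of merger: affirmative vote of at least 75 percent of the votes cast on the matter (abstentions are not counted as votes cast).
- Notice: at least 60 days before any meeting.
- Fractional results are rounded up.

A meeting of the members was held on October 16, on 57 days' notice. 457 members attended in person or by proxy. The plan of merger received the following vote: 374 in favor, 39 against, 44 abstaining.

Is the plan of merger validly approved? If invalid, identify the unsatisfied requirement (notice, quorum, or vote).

Invalid — notice requirement not satisfied.

Notice: 57 days given; 60 required. Not satisfied.
Quorum: 10% of 4,555 = 455.50, rounded up to 456; 457 present. Satisfied.
Vote: requires three-fourths of the votes cast (457 − 44 abstaining = 413); 3/4 of 413 = 309.75, rounded up to 310, so 310 needed; 374 in favor. Satisfied.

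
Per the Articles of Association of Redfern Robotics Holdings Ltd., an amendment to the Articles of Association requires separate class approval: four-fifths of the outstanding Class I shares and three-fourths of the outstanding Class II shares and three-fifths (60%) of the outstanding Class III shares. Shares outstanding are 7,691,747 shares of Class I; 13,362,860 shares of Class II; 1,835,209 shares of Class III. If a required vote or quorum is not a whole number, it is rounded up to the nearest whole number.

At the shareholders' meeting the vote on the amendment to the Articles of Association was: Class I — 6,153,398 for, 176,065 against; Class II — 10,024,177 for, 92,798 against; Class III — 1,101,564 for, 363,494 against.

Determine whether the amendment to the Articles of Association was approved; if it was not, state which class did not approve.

Approved — every class gave the required vote.

Class I: 4/5 of 7691747 = 6153397.60, rounded up to 6153398; 6,153,398 required, 6,153,398 in favor — approved.
Class II: 3/4 of 13362860 = 10022145; 10,022,145 required, 10,024,177 in favor — approved.
Class III: 3/5 of 1835209 = 1101125.40, rounded up to 1101126; 1,101,126 required, 1,101,564 in favor — approved.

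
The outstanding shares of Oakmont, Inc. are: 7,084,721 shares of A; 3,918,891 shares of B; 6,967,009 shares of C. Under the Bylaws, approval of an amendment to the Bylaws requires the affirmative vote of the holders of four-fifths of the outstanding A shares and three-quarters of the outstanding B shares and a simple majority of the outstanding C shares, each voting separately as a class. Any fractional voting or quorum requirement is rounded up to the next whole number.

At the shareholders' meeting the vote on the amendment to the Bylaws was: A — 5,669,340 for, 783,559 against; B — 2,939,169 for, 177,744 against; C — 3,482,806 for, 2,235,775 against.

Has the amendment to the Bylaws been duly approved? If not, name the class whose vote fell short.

A: 4/5 of 7084721 = 5667776.80, rounded up to 5667777; 5,667,777 required, 5,669,340 in favor — approved.
B: 3/4 of 3918891 = 2939168.25, rounded up to 2939169; 2,939,169 required, 2,939,169 in favor — approved.
C: a majority of 6967009 is 3483505; 3,483,505 required, 3,482,806 in favor — not approved.

Not approved — the C shares did not give the required vote.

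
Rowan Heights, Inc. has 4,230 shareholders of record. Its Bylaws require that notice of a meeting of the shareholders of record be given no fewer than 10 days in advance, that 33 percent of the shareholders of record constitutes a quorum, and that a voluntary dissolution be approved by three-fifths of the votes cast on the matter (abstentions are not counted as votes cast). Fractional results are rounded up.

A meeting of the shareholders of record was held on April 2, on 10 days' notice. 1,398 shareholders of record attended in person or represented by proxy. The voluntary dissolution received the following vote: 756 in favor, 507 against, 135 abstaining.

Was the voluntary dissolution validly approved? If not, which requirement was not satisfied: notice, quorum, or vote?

Notice: 10 days given; 10 required. Satisfied.
Quorum: 33% of 4,230 = 1,395.90, rounded up to 1,396; 1,398 present. Satisfied.
Vote: requires three-fifths of the votes cast (1,398 − 135 abstaining = 1,263); 3/5 of 1263 = 757.80, rounded up to 758, so 758 needed; 756 in favor. Not satisfied.

Invalid — vote requirement not satisfied.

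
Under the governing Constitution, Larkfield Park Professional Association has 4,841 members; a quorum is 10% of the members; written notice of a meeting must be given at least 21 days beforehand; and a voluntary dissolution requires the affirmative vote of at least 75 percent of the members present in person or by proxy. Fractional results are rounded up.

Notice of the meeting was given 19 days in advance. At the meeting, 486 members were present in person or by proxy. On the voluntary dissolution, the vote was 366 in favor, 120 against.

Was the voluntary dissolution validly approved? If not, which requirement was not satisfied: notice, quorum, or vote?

Notice: 19 days given; 21 required. Not satisfied.
Quorum: 10% of 4,841 = 484.10, rounded up to 485; 486 present. Satisfied.
Vote: requires three-fourths of those present (486); 3/4 of 486 = 364.50, rounded up to 365, so 365 needed; 366 in favor. Satisfied.

Invalid — notice requirement not satisfied.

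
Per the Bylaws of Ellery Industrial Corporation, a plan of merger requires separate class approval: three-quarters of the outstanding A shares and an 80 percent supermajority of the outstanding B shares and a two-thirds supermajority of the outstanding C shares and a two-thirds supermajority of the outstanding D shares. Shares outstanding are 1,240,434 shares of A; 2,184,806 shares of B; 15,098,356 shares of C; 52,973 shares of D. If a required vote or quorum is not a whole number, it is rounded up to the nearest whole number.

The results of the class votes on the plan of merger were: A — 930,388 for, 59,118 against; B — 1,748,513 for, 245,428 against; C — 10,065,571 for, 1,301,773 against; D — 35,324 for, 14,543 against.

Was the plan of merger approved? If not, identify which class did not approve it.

Approved — every class gave the required vote.

A: 3/4 of 1240434 = 930325.50, rounded up to 930326; 930,326 required, 930,388 in favor — approved.
B: 4/5 of 2184806 = 1747844.80, rounded up to 1747845; 1,747,845 required, 1,748,513 in favor — approved.
C: 2/3 of 15098356 = 10065570.67, rounded up to 10065571; 10,065,571 required, 10,065,571 in favor — approved.
D: 2/3 of 52973 = 35315.33, rounded up to 35316; 35,316 required, 35,324 in favor — approved.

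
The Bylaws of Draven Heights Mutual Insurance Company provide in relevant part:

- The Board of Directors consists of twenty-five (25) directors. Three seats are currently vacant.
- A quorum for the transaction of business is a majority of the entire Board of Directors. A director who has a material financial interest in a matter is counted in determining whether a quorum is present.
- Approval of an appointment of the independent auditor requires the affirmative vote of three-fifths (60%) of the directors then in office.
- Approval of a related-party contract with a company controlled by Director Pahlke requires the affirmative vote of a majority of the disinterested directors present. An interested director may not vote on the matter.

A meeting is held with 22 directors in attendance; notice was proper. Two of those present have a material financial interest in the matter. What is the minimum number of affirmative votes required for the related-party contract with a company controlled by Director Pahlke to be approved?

11

The related-party contract with a company controlled by Director Pahlke requires a majority of the disinterested directors present (22 − 2 = 20).
A majority of 20 is 11.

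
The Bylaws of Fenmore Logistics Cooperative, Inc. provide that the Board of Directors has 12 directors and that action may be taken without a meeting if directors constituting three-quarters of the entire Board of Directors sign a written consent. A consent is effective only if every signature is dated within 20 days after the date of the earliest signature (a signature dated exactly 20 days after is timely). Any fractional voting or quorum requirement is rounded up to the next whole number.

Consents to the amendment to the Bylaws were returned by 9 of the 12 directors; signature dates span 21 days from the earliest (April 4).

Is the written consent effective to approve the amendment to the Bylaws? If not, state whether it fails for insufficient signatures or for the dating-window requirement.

Signatures required: three-quarters of 12 — 3/4 of 12 = 9, so 9 needed; 9 signed. Sufficient.
Dating window: the latest signature is 21 days after the earliest; the limit is 20 days. Outside the window.

Not effective — dating-window requirement not satisfied.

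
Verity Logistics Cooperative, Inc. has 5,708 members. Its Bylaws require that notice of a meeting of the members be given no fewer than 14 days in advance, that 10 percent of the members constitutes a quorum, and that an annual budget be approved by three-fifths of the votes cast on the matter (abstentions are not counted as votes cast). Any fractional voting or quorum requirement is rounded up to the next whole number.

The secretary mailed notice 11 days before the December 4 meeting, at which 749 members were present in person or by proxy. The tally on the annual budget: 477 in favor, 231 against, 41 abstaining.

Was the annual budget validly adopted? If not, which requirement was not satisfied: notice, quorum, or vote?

Invalid — notice requirement not satisfied.

Notice: 11 days given; 14 required. Not satisfied.
Quorum: 10% of 5,708 = 570.80, rounded up to 571; 749 present. Satisfied.
Vote: requires three-fifths of the votes cast (749 − 41 abstaining = 708); 3/5 of 708 = 424.80, rounded up to 425, so 425 needed; 477 in favor. Satisfied.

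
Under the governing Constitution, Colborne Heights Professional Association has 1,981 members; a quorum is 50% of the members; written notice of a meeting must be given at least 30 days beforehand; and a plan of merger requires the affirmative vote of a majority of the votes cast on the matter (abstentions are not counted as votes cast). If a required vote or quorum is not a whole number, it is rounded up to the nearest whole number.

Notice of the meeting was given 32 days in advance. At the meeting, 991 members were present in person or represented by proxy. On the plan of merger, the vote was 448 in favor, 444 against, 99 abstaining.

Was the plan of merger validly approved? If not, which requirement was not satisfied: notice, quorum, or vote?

Notice: 32 days given; 30 required. Satisfied.
Quorum: 50% of 1,981 = 990.50, rounded up to 991; 991 present. Satisfied.
Vote: requires a majority of the votes cast (991 − 99 abstaining = 892); a majority of 892 is 447, so 447 needed; 448 in favor. Satisfied.

Valid — all requirements satisfied.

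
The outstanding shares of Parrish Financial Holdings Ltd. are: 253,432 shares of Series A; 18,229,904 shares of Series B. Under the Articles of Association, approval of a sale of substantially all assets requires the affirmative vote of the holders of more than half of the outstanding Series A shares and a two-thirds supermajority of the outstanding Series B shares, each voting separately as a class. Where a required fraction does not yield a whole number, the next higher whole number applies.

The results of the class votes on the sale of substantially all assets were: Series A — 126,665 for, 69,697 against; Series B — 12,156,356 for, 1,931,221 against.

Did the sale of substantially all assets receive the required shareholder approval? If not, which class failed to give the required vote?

Not approved — the Series A shares did not give the required vote.

Series A: a majority of 253432 is 126717; 126,717 required, 126,665 in favor — not approved.
Series B: 2/3 of 18229904 = 12153269.33, rounded up to 12153270; 12,153,270 required, 12,156,356 in favor — approved.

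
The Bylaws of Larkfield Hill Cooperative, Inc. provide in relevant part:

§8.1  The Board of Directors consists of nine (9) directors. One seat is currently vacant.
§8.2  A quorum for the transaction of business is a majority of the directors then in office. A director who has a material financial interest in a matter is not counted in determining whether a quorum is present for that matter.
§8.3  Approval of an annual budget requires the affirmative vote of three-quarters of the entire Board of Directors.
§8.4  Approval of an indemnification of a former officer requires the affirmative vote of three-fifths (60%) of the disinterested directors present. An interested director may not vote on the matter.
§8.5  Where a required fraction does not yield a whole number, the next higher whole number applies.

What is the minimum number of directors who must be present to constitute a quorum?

5

A majority of 8 is 5.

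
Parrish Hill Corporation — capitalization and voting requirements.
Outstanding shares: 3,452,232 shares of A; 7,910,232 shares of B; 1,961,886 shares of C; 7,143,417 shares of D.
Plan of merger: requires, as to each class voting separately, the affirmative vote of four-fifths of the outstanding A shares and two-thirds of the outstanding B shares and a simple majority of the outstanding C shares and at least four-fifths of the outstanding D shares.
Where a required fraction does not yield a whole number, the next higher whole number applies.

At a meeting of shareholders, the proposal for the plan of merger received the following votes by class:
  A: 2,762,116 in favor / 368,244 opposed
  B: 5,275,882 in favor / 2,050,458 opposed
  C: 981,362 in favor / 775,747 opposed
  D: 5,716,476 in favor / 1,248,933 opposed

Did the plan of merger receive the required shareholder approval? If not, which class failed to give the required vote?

Approved — every class gave the required vote.

A: 4/5 of 3452232 = 2761785.60, rounded up to 2761786; 2,761,786 required, 2,762,116 in favor — approved.
B: 2/3 of 7910232 = 5273488; 5,273,488 required, 5,275,882 in favor — approved.
C: a majority of 1961886 is 980944; 980,944 required, 981,362 in favor — approved.
D: 4/5 of 7143417 = 5714733.60, rounded up to 5714734; 5,714,734 required, 5,716,476 in favor — approved.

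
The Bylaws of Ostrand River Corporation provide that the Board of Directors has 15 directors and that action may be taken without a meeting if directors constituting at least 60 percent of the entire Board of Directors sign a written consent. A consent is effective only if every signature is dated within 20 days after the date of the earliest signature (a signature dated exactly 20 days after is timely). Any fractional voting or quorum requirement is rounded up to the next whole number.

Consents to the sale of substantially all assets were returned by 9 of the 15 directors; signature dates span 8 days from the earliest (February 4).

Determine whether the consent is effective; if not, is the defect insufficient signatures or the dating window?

Signatures required: at least 60 percent of 15 — 3/5 of 15 = 9, so 9 needed; 9 signed. Sufficient.
Dating window: the latest signature is 8 days after the earliest; the limit is 20 days. Within the window.

Effective — both the signature and dating-window requirements are satisfied.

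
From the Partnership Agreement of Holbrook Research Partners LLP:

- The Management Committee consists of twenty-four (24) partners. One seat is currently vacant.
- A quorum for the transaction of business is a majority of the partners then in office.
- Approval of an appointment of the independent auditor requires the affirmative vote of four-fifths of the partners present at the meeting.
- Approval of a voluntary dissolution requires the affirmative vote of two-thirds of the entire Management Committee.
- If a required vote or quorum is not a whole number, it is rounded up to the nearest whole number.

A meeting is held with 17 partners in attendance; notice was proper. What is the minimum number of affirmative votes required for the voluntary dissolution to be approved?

The voluntary dissolution requires two-thirds of the entire Management Committee (24).
2/3 of 24 = 16.

16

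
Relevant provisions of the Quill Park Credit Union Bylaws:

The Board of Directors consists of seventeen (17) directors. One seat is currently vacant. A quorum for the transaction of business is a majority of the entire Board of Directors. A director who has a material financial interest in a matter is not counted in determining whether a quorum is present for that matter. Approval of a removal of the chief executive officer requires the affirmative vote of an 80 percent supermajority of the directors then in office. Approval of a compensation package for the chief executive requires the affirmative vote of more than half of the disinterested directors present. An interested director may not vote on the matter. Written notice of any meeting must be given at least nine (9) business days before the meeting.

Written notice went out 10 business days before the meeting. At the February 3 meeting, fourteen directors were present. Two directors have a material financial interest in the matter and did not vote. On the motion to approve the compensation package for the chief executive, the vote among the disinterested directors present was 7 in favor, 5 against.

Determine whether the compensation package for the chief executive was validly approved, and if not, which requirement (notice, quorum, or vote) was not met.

Valid — all requirements satisfied.

Notice: 10 business days given; 9 required (10 ≥ 9). Satisfied.
Quorum: 14 present, but the 2 interested directors do not count, leaving 12. Quorum is 9. Satisfied.
Vote: the compensation package for the chief executive requires a majority of the disinterested directors present (14 − 2 = 12). A majority of 12 is 7, so 7 affirmative votes are needed; 7 voted in favor. Satisfied.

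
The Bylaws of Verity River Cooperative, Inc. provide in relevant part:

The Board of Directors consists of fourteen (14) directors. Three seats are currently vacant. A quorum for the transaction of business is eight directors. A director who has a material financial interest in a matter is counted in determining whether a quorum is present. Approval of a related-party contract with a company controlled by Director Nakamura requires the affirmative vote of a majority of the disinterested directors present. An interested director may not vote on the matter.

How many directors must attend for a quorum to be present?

The quorum is fixed at 8.

8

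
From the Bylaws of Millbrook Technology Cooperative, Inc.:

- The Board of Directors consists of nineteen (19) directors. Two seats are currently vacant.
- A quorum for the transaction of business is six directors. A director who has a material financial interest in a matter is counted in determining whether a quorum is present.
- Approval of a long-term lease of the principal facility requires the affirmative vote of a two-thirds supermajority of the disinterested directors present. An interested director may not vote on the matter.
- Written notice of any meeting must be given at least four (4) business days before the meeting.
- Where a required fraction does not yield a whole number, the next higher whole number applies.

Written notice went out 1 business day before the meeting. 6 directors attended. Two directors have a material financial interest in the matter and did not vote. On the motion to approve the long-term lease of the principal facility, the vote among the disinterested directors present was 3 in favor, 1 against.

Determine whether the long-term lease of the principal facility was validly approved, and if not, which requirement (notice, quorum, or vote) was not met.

Notice: 1 business day given; 4 required (1 < 4). Not satisfied.
Quorum: 6 present (interested directors count toward quorum); quorum is 6. Satisfied.
Vote: the long-term lease of the principal facility requires two-thirds of the disinterested directors present (6 − 2 = 4). 2/3 of 4 = 2.67, rounded up to 3, so 3 affirmative votes are needed; 3 voted in favor. Satisfied.

Invalid — notice requirement not satisfied.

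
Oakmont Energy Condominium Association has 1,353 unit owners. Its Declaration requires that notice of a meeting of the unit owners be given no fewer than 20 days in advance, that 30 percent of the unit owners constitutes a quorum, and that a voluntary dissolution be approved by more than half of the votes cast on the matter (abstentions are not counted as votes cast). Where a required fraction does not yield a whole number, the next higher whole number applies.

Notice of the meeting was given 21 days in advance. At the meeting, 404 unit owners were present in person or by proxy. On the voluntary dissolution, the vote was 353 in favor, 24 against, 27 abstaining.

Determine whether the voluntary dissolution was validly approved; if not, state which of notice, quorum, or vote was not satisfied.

Invalid — quorum requirement not satisfied.

Notice: 21 days given; 20 required. Satisfied.
Quorum: 30% of 1,353 = 405.90, rounded up to 406; 404 present. Not satisfied.
Vote: requires a majority of the votes cast (404 − 27 abstaining = 377); a majority of 377 is 189, so 189 needed; 353 in favor. Satisfied.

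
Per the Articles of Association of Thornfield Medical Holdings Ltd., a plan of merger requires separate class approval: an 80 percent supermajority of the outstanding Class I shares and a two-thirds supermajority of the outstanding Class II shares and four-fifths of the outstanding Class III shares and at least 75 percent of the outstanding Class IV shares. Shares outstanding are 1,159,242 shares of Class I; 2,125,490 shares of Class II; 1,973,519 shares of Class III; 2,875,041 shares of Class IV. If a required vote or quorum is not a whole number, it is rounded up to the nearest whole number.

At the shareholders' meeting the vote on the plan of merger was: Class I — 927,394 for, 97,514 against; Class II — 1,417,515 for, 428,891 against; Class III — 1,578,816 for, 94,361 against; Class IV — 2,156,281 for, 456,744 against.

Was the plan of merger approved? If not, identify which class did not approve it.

Class I: 4/5 of 1159242 = 927393.60, rounded up to 927394; 927,394 required, 927,394 in favor — approved.
Class II: 2/3 of 2125490 = 1416993.33, rounded up to 1416994; 1,416,994 required, 1,417,515 in favor — approved.
Class III: 4/5 of 1973519 = 1578815.20, rounded up to 1578816; 1,578,816 required, 1,578,816 in favor — approved.
Class IV: 3/4 of 2875041 = 2156280.75, rounded up to 2156281; 2,156,281 required, 2,156,281 in favor — approved.

Approved — every class gave the required vote.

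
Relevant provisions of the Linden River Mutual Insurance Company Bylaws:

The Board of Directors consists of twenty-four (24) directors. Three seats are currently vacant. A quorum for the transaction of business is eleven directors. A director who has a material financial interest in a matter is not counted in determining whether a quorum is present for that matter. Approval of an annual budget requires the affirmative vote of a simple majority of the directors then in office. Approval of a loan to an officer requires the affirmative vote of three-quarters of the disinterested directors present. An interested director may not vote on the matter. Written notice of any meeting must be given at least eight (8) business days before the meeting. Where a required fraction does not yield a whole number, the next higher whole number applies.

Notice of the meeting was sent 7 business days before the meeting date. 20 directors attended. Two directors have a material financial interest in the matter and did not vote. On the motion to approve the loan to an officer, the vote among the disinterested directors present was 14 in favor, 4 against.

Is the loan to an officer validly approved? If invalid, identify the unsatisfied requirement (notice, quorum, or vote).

Notice: 7 business days given; 8 required (7 < 8). Not satisfied.
Quorum: 20 present, but the 2 interested directors do not count, leaving 18. Quorum is 11. Satisfied.
Vote: the loan to an officer requires three-fourths of the disinterested directors present (20 − 2 = 18). 3/4 of 18 = 13.50, rounded up to 14, so 14 affirmative votes are needed; 14 voted in favor. Satisfied.

Invalid — notice requirement not satisfied.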